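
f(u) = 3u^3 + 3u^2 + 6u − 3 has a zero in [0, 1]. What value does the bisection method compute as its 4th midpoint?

midpoint 0.5: f = 1.125 > 0 → [0, 0.5]
midpoint 0.25: f = -1.265625 < 0 → [0.25, 0.5]
midpoint 0.375: f = -0.169922 < 0 → [0.375, 0.5]
midpoint 0.4375: f = 0.4504 > 0 → [0.375, 0.4375]

0.4375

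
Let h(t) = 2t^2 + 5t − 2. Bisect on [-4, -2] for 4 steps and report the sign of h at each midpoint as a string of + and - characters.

+--+

midpoint -3: h = 1 > 0 → [-3, -2]
midpoint -2.5: h = -2 < 0 → [-3, -2.5]
midpoint -2.75: h = -0.625 < 0 → [-3, -2.75]
midpoint -2.875: h = 0.1562 > 0 → [-2.875, -2.75]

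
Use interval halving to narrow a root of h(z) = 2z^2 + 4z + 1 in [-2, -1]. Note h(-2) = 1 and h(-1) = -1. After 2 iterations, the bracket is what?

midpoint -1.5: h = -0.5 < 0 → [-2, -1.5]
midpoint -1.75: h = 0.125 > 0 → [-1.75, -1.5]

[-1.75, -1.5]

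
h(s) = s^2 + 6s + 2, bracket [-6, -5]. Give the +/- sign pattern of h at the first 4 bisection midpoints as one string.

-+-+

m = -5.5, h(m) = -0.75 (−); new bracket [-6, -5.5]
m = -5.75, h(m) = 0.5625 (+); new bracket [-5.75, -5.5]
m = -5.625, h(m) = -0.109375 (−); new bracket [-5.75, -5.625]
m = -5.6875, h(m) = 0.2227 (+); new bracket [-5.6875, -5.625]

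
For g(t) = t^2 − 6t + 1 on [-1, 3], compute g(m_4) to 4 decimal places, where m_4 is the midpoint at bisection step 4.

m = 1, g(m) = -4 (−); new bracket [-1, 1]
m = 0, g(m) = 1 (+); new bracket [0, 1]
m = 0.5, g(m) = -1.75 (−); new bracket [0, 0.5]
m = 0.25, g(m) = -0.4375 (−); new bracket [0, 0.25]

-0.4375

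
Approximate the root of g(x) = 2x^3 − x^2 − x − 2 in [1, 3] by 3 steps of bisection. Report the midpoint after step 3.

g(2) = 8 > 0, so the root lies in [1, 2]
g(1.5) = 1 > 0, so the root lies in [1, 1.5]
g(1.25) = -0.90625 < 0, so the root lies in [1.25, 1.5]

1.25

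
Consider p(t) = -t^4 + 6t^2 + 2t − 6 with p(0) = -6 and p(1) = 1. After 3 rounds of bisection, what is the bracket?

[0.875, 1]

p(0.5) = -3.5625 < 0, so the root lies in [0.5, 1]
p(0.75) = -1.441406 < 0, so the root lies in [0.75, 1]
p(0.875) = -0.242432 < 0, so the root lies in [0.875, 1]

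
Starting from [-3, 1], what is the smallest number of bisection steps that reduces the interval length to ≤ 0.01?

Width after n steps is 4/2^n. Need 2^n ≥ 4/0.01 = 400.
2^8 = 256 < 400 ≤ 2^9 = 512, so n = 9.

9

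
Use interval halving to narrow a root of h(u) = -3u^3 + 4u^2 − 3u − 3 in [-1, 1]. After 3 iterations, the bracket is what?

m = 0, h(m) = -3 (−); new bracket [-1, 0]
m = -0.5, h(m) = -0.125 (−); new bracket [-1, -0.5]
m = -0.75, h(m) = 2.765625 (+); new bracket [-0.75, -0.5]

[-0.75, -0.5]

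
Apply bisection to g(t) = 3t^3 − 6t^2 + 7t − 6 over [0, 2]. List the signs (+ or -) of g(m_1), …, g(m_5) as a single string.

-+-+-

midpoint 1: g = -2 < 0 → [1, 2]
midpoint 1.5: g = 1.125 > 0 → [1, 1.5]
midpoint 1.25: g = -0.765625 < 0 → [1.25, 1.5]
midpoint 1.375: g = 0.0801 > 0 → [1.25, 1.375]
midpoint 1.3125: g = -0.3655 < 0 → [1.3125, 1.375]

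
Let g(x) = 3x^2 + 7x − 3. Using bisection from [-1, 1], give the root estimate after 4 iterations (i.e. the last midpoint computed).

0.375

g(0) = -3 < 0, so the root lies in [0, 1]
g(0.5) = 1.25 > 0, so the root lies in [0, 0.5]
g(0.25) = -1.0625 < 0, so the root lies in [0.25, 0.5]
g(0.375) = 0.0469 > 0, so the root lies in [0.25, 0.375]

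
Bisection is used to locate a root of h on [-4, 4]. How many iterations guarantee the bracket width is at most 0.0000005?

24

Width after n steps is 8/2^n. Need 2^n ≥ 8/0.0000005 = 16000000.
2^23 = 8388608 < 16000000 ≤ 2^24 = 16777216, so n = 24.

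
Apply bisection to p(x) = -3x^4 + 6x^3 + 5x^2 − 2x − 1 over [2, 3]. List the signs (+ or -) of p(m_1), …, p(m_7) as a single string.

+---+--

x = 2.5 gives p = 1.8125, positive; keep [2.5, 3]
x = 2.75 gives p = -15.480469, negative; keep [2.5, 2.75]
x = 2.625 gives p = -5.71167, negative; keep [2.5, 2.625]
x = 2.5625 gives p = -1.6875, negative; keep [2.5, 2.5625]
x = 2.53125 gives p = 0.1257, positive; keep [2.53125, 2.5625]
x = 2.546875 gives p = -0.7648, negative; keep [2.53125, 2.546875]
x = 2.5390625 gives p = -0.3156, negative; keep [2.53125, 2.5390625]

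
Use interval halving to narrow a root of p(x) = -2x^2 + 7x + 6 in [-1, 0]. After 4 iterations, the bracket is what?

[-0.75, -0.6875]

midpoint -0.5: p = 2 > 0 → [-1, -0.5]
midpoint -0.75: p = -0.375 < 0 → [-0.75, -0.5]
midpoint -0.625: p = 0.84375 > 0 → [-0.75, -0.625]
midpoint -0.6875: p = 0.2422 > 0 → [-0.75, -0.6875]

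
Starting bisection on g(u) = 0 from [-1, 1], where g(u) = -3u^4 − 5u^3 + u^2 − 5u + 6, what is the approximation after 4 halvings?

u = 0 gives g = 6, positive; keep [0, 1]
u = 0.5 gives g = 2.9375, positive; keep [0.5, 1]
u = 0.75 gives g = -0.246094, negative; keep [0.5, 0.75]
u = 0.625 gives g = 1.5872, positive; keep [0.625, 0.75]

0.625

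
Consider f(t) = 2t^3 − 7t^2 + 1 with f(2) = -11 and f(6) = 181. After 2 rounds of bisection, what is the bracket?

[3, 4]

t = 4 gives f = 17, positive; keep [2, 4]
t = 3 gives f = -8, negative; keep [3, 4]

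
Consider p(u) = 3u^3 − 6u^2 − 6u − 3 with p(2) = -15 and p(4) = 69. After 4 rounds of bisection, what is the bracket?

u = 3 gives p = 6, positive; keep [2, 3]
u = 2.5 gives p = -8.625, negative; keep [2.5, 3]
u = 2.75 gives p = -2.484375, negative; keep [2.75, 3]
u = 2.875 gives p = 1.4473, positive; keep [2.75, 2.875]

[2.75, 2.875]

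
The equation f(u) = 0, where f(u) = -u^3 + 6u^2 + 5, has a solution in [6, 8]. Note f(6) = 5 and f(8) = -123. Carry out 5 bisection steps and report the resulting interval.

f(7) = -44 < 0, so the root lies in [6, 7]
f(6.5) = -16.125 < 0, so the root lies in [6, 6.5]
f(6.25) = -4.765625 < 0, so the root lies in [6, 6.25]
f(6.125) = 0.3105 > 0, so the root lies in [6.125, 6.25]
f(6.1875) = -2.1785 < 0, so the root lies in [6.125, 6.1875]

[6.125, 6.1875]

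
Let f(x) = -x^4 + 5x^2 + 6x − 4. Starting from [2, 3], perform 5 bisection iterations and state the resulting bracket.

[2.5625, 2.59375]

m = 2.5, f(m) = 3.1875 (+); new bracket [2.5, 3]
m = 2.75, f(m) = -6.878906 (−); new bracket [2.5, 2.75]
m = 2.625, f(m) = -1.277588 (−); new bracket [2.5, 2.625]
m = 2.5625, f(m) = 1.0893 (+); new bracket [2.5625, 2.625]
m = 2.59375, f(m) = -0.0596 (−); new bracket [2.5625, 2.59375]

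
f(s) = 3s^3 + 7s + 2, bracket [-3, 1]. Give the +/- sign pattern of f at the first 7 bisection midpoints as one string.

midpoint -1: f = -8 < 0 → [-1, 1]
midpoint 0: f = 2 > 0 → [-1, 0]
midpoint -0.5: f = -1.875 < 0 → [-0.5, 0]
midpoint -0.25: f = 0.2031 > 0 → [-0.5, -0.25]
midpoint -0.375: f = -0.7832 < 0 → [-0.375, -0.25]
midpoint -0.3125: f = -0.2791 < 0 → [-0.3125, -0.25]
midpoint -0.28125: f = -0.0355 < 0 → [-0.28125, -0.25]

-+-+---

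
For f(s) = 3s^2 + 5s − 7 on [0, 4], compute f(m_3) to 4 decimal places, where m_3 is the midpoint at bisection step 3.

-3.7500

s = 2 gives f = 15, positive; keep [0, 2]
s = 1 gives f = 1, positive; keep [0, 1]
s = 0.5 gives f = -3.75, negative; keep [0.5, 1]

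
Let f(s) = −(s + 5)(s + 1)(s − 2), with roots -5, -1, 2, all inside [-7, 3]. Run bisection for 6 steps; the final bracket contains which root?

midpoint -2: f = -12 < 0 → [-7, -2]
midpoint -4.5: f = -11.375 < 0 → [-7, -4.5]
midpoint -5.75: f = 27.609375 > 0 → [-5.75, -4.5]
midpoint -5.125: f = 3.6738 > 0 → [-5.125, -4.5]
midpoint -4.8125: f = -4.8699 < 0 → [-5.125, -4.8125]
midpoint -4.96875: f = -0.8643 < 0 → [-5.125, -4.96875]

-5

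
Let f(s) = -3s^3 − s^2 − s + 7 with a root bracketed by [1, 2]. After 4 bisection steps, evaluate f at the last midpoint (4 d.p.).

-0.6213

m = 1.5, f(m) = -6.875 (−); new bracket [1, 1.5]
m = 1.25, f(m) = -1.671875 (−); new bracket [1, 1.25]
m = 1.125, f(m) = 0.337891 (+); new bracket [1.125, 1.25]
m = 1.1875, f(m) = -0.6213 (−); new bracket [1.125, 1.1875]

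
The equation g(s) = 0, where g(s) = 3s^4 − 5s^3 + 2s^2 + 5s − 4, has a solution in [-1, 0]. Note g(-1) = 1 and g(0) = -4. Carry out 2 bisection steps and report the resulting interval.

g(-0.5) = -5.1875 < 0, so the root lies in [-1, -0.5]
g(-0.75) = -3.566406 < 0, so the root lies in [-1, -0.75]

[-1, -0.75]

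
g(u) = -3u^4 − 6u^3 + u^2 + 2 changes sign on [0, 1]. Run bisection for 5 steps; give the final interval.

m = 0.5, g(m) = 1.3125 (+); new bracket [0.5, 1]
m = 0.75, g(m) = -0.917969 (−); new bracket [0.5, 0.75]
m = 0.625, g(m) = 0.468018 (+); new bracket [0.625, 0.75]
m = 0.6875, g(m) = -0.1473 (−); new bracket [0.625, 0.6875]
m = 0.65625, g(m) = 0.1785 (+); new bracket [0.65625, 0.6875]

[0.65625, 0.6875]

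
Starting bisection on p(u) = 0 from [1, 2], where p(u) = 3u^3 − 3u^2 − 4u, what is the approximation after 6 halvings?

p(1.5) = -2.625 < 0, so the root lies in [1.5, 2]
p(1.75) = -0.109375 < 0, so the root lies in [1.75, 2]
p(1.875) = 1.728516 > 0, so the root lies in [1.75, 1.875]
p(1.8125) = 0.7576 > 0, so the root lies in [1.75, 1.8125]
p(1.78125) = 0.3114 > 0, so the root lies in [1.75, 1.78125]
p(1.765625) = 0.0979 > 0, so the root lies in [1.75, 1.765625]

1.765625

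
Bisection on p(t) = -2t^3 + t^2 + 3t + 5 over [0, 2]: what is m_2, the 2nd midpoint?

1.5

midpoint 1: p = 7 > 0 → [1, 2]
midpoint 1.5: p = 5 > 0 → [1.5, 2]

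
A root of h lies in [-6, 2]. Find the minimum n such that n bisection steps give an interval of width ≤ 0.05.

8

Width after n steps is 8/2^n. Need 2^n ≥ 8/0.05 = 160.
2^7 = 128 < 160 ≤ 2^8 = 256, so n = 8.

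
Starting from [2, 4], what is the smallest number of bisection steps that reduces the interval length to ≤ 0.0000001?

Width after n steps is 2/2^n. Need 2^n ≥ 2/0.0000001 = 20000000.
2^24 = 16777216 < 20000000 ≤ 2^25 = 33554432, so n = 25.

25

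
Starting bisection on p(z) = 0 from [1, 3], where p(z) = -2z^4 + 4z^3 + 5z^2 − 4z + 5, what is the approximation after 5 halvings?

2.8125

z = 2 gives p = 17, positive; keep [2, 3]
z = 2.5 gives p = 10.625, positive; keep [2.5, 3]
z = 2.75 gives p = 0.617188, positive; keep [2.75, 3]
z = 2.875 gives p = -6.7583, negative; keep [2.75, 2.875]
z = 2.8125 gives p = -2.8511, negative; keep [2.75, 2.8125]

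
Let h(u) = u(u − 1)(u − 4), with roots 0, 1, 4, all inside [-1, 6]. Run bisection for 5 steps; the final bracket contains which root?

4

m = 2.5, h(m) = -5.625 (−); new bracket [2.5, 6]
m = 4.25, h(m) = 3.453125 (+); new bracket [2.5, 4.25]
m = 3.375, h(m) = -5.009766 (−); new bracket [3.375, 4.25]
m = 3.8125, h(m) = -2.0105 (−); new bracket [3.8125, 4.25]
m = 4.03125, h(m) = 0.3819 (+); new bracket [3.8125, 4.03125]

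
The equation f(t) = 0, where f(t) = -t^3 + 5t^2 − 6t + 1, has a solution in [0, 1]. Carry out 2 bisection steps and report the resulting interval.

midpoint 0.5: f = -0.875 < 0 → [0, 0.5]
midpoint 0.25: f = -0.203125 < 0 → [0, 0.25]

[0, 0.25]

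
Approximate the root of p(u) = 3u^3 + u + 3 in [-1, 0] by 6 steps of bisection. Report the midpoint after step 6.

u = -0.5 gives p = 2.125, positive; keep [-1, -0.5]
u = -0.75 gives p = 0.984375, positive; keep [-1, -0.75]
u = -0.875 gives p = 0.115234, positive; keep [-1, -0.875]
u = -0.9375 gives p = -0.4094, negative; keep [-0.9375, -0.875]
u = -0.90625 gives p = -0.1391, negative; keep [-0.90625, -0.875]
u = -0.890625 gives p = -0.01, negative; keep [-0.890625, -0.875]

-0.890625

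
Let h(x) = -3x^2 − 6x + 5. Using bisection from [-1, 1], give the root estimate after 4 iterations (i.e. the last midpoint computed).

x = 0 gives h = 5, positive; keep [0, 1]
x = 0.5 gives h = 1.25, positive; keep [0.5, 1]
x = 0.75 gives h = -1.1875, negative; keep [0.5, 0.75]
x = 0.625 gives h = 0.0781, positive; keep [0.625, 0.75]

0.625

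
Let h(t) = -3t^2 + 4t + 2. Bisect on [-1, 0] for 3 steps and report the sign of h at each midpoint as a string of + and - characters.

-++

h(-0.5) = -0.75 < 0, so the root lies in [-0.5, 0]
h(-0.25) = 0.8125 > 0, so the root lies in [-0.5, -0.25]
h(-0.375) = 0.078125 > 0, so the root lies in [-0.5, -0.375]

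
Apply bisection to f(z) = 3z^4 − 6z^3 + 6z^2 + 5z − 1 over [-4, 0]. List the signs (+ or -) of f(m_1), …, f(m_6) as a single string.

++-++-

midpoint -2: f = 109 > 0 → [-2, 0]
midpoint -1: f = 9 > 0 → [-1, 0]
midpoint -0.5: f = -1.0625 < 0 → [-1, -0.5]
midpoint -0.75: f = 2.1055 > 0 → [-0.75, -0.5]
midpoint -0.625: f = 0.1414 > 0 → [-0.625, -0.5]
midpoint -0.5625: f = -0.5459 < 0 → [-0.625, -0.5625]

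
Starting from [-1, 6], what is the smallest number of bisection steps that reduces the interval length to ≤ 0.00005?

Width after n steps is 7/2^n. Need 2^n ≥ 7/0.00005 = 140000.
2^17 = 131072 < 140000 ≤ 2^18 = 262144, so n = 18.

18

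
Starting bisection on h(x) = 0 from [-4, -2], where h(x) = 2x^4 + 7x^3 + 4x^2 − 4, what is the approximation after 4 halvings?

midpoint -3: h = 5 > 0 → [-3, -2]
midpoint -2.5: h = -10.25 < 0 → [-3, -2.5]
midpoint -2.75: h = -4.945312 < 0 → [-3, -2.75]
midpoint -2.875: h = -0.6421 < 0 → [-3, -2.875]

-2.875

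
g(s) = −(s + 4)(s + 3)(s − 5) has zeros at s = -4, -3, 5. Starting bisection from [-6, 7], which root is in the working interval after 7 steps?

5

s = 0.5 gives g = 70.875, positive; keep [0.5, 7]
s = 3.75 gives g = 65.390625, positive; keep [3.75, 7]
s = 5.375 gives g = -29.443359, negative; keep [3.75, 5.375]
s = 4.5625 gives g = 28.3298, positive; keep [4.5625, 5.375]
s = 4.96875 gives g = 2.2334, positive; keep [4.96875, 5.375]
s = 5.171875 gives g = -12.8823, negative; keep [4.96875, 5.171875]
s = 5.0703125 gives g = -5.1469, negative; keep [4.96875, 5.0703125]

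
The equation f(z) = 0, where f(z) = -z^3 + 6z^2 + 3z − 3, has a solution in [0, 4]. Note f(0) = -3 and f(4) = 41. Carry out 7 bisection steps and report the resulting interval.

z = 2 gives f = 19, positive; keep [0, 2]
z = 1 gives f = 5, positive; keep [0, 1]
z = 0.5 gives f = -0.125, negative; keep [0.5, 1]
z = 0.75 gives f = 2.2031, positive; keep [0.5, 0.75]
z = 0.625 gives f = 0.9746, positive; keep [0.5, 0.625]
z = 0.5625 gives f = 0.408, positive; keep [0.5, 0.5625]
z = 0.53125 gives f = 0.1372, positive; keep [0.5, 0.53125]

[0.5, 0.53125]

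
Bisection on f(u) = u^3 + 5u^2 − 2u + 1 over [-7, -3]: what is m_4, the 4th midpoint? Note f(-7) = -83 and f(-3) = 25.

-5.25

f(-5) = 11 > 0, so the root lies in [-7, -5]
f(-6) = -23 < 0, so the root lies in [-6, -5]
f(-5.5) = -3.125 < 0, so the root lies in [-5.5, -5]
f(-5.25) = 4.6094 > 0, so the root lies in [-5.5, -5.25]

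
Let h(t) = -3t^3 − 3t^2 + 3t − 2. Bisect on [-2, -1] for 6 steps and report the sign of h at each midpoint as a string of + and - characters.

--+++-

m = -1.5, h(m) = -3.125 (−); new bracket [-2, -1.5]
m = -1.75, h(m) = -0.359375 (−); new bracket [-2, -1.75]
m = -1.875, h(m) = 1.603516 (+); new bracket [-1.875, -1.75]
m = -1.8125, h(m) = 0.5701 (+); new bracket [-1.8125, -1.75]
m = -1.78125, h(m) = 0.0926 (+); new bracket [-1.78125, -1.75]
m = -1.765625, h(m) = -0.1365 (−); new bracket [-1.78125, -1.765625]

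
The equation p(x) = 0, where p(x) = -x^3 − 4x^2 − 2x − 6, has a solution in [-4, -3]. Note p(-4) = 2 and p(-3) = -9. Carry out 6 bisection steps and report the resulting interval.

[-3.890625, -3.875]

p(-3.5) = -5.125 < 0, so the root lies in [-4, -3.5]
p(-3.75) = -2.015625 < 0, so the root lies in [-4, -3.75]
p(-3.875) = -0.126953 < 0, so the root lies in [-4, -3.875]
p(-3.9375) = 0.906 > 0, so the root lies in [-3.9375, -3.875]
p(-3.90625) = 0.382 > 0, so the root lies in [-3.90625, -3.875]
p(-3.890625) = 0.1256 > 0, so the root lies in [-3.890625, -3.875]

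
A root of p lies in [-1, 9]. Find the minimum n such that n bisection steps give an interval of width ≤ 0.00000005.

28

Width after n steps is 10/2^n. Need 2^n ≥ 10/0.00000005 = 200000000.
2^27 = 134217728 < 200000000 ≤ 2^28 = 268435456, so n = 28.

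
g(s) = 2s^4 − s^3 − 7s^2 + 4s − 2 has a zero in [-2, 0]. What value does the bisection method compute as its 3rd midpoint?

s = -1 gives g = -10, negative; keep [-2, -1]
s = -1.5 gives g = -10.25, negative; keep [-2, -1.5]
s = -1.75 gives g = -6.320312, negative; keep [-2, -1.75]

-1.75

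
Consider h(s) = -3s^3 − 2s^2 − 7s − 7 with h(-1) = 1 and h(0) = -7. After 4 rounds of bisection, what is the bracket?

[-0.9375, -0.875]

s = -0.5 gives h = -3.625, negative; keep [-1, -0.5]
s = -0.75 gives h = -1.609375, negative; keep [-1, -0.75]
s = -0.875 gives h = -0.396484, negative; keep [-1, -0.875]
s = -0.9375 gives h = 0.2766, positive; keep [-0.9375, -0.875]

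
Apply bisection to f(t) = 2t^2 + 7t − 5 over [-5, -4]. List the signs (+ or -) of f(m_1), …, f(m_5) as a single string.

+++--

m = -4.5, f(m) = 4 (+); new bracket [-4.5, -4]
m = -4.25, f(m) = 1.375 (+); new bracket [-4.25, -4]
m = -4.125, f(m) = 0.15625 (+); new bracket [-4.125, -4]
m = -4.0625, f(m) = -0.4297 (−); new bracket [-4.125, -4.0625]
m = -4.09375, f(m) = -0.1387 (−); new bracket [-4.125, -4.09375]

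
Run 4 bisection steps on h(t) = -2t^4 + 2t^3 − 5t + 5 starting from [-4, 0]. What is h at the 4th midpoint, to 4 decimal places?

m = -2, h(m) = -33 (−); new bracket [-2, 0]
m = -1, h(m) = 6 (+); new bracket [-2, -1]
m = -1.5, h(m) = -4.375 (−); new bracket [-1.5, -1]
m = -1.25, h(m) = 2.4609 (+); new bracket [-1.5, -1.25]

2.4609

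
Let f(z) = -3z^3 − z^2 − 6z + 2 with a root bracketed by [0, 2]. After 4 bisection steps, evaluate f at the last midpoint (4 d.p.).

f(1) = -8 < 0, so the root lies in [0, 1]
f(0.5) = -1.625 < 0, so the root lies in [0, 0.5]
f(0.25) = 0.390625 > 0, so the root lies in [0.25, 0.5]
f(0.375) = -0.5488 < 0, so the root lies in [0.25, 0.375]

-0.5488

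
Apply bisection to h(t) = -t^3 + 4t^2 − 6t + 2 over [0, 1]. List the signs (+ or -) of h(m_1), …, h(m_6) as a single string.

m = 0.5, h(m) = -0.125 (−); new bracket [0, 0.5]
m = 0.25, h(m) = 0.734375 (+); new bracket [0.25, 0.5]
m = 0.375, h(m) = 0.259766 (+); new bracket [0.375, 0.5]
m = 0.4375, h(m) = 0.0569 (+); new bracket [0.4375, 0.5]
m = 0.46875, h(m) = -0.0366 (−); new bracket [0.4375, 0.46875]
m = 0.453125, h(m) = 0.0095 (+); new bracket [0.453125, 0.46875]

-+++-+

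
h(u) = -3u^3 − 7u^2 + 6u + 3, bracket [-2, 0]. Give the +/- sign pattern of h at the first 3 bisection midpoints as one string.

midpoint -1: h = -7 < 0 → [-1, 0]
midpoint -0.5: h = -1.375 < 0 → [-0.5, 0]
midpoint -0.25: h = 1.109375 > 0 → [-0.5, -0.25]

--+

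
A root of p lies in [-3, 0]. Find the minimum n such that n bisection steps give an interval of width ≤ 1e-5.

19

Width after n steps is 3/2^n. Need 2^n ≥ 3/1e-5 = 300000.
2^18 = 262144 < 300000 ≤ 2^19 = 524288, so n = 19.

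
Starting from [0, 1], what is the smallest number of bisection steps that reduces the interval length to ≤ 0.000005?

18

Width after n steps is 1/2^n. Need 2^n ≥ 1/0.000005 = 200000.
2^17 = 131072 < 200000 ≤ 2^18 = 262144, so n = 18.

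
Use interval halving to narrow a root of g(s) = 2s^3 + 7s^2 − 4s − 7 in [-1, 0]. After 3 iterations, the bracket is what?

s = -0.5 gives g = -3.5, negative; keep [-1, -0.5]
s = -0.75 gives g = -0.90625, negative; keep [-1, -0.75]
s = -0.875 gives g = 0.519531, positive; keep [-0.875, -0.75]

[-0.875, -0.75]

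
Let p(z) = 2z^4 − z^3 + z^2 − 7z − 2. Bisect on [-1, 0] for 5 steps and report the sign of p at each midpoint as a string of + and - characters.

+-+++

z = -0.5 gives p = 2, positive; keep [-0.5, 0]
z = -0.25 gives p = -0.164062, negative; keep [-0.5, -0.25]
z = -0.375 gives p = 0.85791, positive; keep [-0.375, -0.25]
z = -0.3125 gives p = 0.3347, positive; keep [-0.3125, -0.25]
z = -0.28125 gives p = 0.0826, positive; keep [-0.28125, -0.25]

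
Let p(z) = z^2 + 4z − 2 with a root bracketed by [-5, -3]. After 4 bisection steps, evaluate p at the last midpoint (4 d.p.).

z = -4 gives p = -2, negative; keep [-5, -4]
z = -4.5 gives p = 0.25, positive; keep [-4.5, -4]
z = -4.25 gives p = -0.9375, negative; keep [-4.5, -4.25]
z = -4.375 gives p = -0.3594, negative; keep [-4.5, -4.375]

-0.3594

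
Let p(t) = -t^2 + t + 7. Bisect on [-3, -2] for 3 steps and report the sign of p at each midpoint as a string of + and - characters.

--+

m = -2.5, p(m) = -1.75 (−); new bracket [-2.5, -2]
m = -2.25, p(m) = -0.3125 (−); new bracket [-2.25, -2]
m = -2.125, p(m) = 0.359375 (+); new bracket [-2.25, -2.125]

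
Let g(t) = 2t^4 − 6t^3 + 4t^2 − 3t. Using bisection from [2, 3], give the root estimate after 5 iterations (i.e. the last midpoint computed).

2.40625

midpoint 2.5: g = 1.875 > 0 → [2, 2.5]
midpoint 2.25: g = -3.585938 < 0 → [2.25, 2.5]
midpoint 2.375: g = -1.308105 < 0 → [2.375, 2.5]
midpoint 2.4375: g = 0.1607 > 0 → [2.375, 2.4375]
midpoint 2.40625: g = -0.6032 < 0 → [2.40625, 2.4375]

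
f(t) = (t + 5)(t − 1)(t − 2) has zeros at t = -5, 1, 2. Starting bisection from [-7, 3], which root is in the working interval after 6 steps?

-5

t = -2 gives f = 36, positive; keep [-7, -2]
t = -4.5 gives f = 17.875, positive; keep [-7, -4.5]
t = -5.75 gives f = -39.234375, negative; keep [-5.75, -4.5]
t = -5.125 gives f = -5.4551, negative; keep [-5.125, -4.5]
t = -4.8125 gives f = 7.4246, positive; keep [-5.125, -4.8125]
t = -4.96875 gives f = 1.2998, positive; keep [-5.125, -4.96875]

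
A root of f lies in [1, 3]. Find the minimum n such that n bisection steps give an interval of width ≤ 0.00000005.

26

Width after n steps is 2/2^n. Need 2^n ≥ 2/0.00000005 = 40000000.
2^25 = 33554432 < 40000000 ≤ 2^26 = 67108864, so n = 26.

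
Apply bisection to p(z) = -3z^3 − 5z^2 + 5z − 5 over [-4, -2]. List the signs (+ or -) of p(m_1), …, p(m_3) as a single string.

p(-3) = 16 > 0, so the root lies in [-3, -2]
p(-2.5) = -1.875 < 0, so the root lies in [-3, -2.5]
p(-2.75) = 5.828125 > 0, so the root lies in [-2.75, -2.5]

+-+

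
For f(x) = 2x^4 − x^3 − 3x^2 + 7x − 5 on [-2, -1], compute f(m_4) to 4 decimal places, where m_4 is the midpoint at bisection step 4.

x = -1.5 gives f = -8.75, negative; keep [-2, -1.5]
x = -1.75 gives f = -2.320312, negative; keep [-2, -1.75]
x = -1.875 gives f = 2.63916, positive; keep [-1.875, -1.75]
x = -1.8125 gives f = -0.0041, negative; keep [-1.875, -1.8125]

-0.0041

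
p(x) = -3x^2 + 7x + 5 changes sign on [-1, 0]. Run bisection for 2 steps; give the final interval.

m = -0.5, p(m) = 0.75 (+); new bracket [-1, -0.5]
m = -0.75, p(m) = -1.9375 (−); new bracket [-0.75, -0.5]

[-0.75, -0.5]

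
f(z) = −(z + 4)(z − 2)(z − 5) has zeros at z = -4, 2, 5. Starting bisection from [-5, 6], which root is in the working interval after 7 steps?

-4

midpoint 0.5: f = -30.375 < 0 → [-5, 0.5]
midpoint -2.25: f = -53.921875 < 0 → [-5, -2.25]
midpoint -3.625: f = -18.193359 < 0 → [-5, -3.625]
midpoint -4.3125: f = 18.3704 > 0 → [-4.3125, -3.625]
midpoint -3.96875: f = -1.6729 < 0 → [-4.3125, -3.96875]
midpoint -4.140625: f = 7.8932 > 0 → [-4.140625, -3.96875]
midpoint -4.0546875: f = 2.9981 > 0 → [-4.0546875, -3.96875]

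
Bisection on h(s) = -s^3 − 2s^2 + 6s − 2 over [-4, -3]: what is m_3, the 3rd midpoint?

h(-3.5) = -4.625 < 0, so the root lies in [-4, -3.5]
h(-3.75) = 0.109375 > 0, so the root lies in [-3.75, -3.5]
h(-3.625) = -2.396484 < 0, so the root lies in [-3.75, -3.625]

-3.625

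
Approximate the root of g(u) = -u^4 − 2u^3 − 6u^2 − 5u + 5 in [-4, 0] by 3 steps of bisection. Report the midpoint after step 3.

-1.5

midpoint -2: g = -9 < 0 → [-2, 0]
midpoint -1: g = 5 > 0 → [-2, -1]
midpoint -1.5: g = 0.6875 > 0 → [-2, -1.5]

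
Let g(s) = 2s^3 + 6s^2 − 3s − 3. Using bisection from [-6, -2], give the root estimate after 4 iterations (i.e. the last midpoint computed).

g(-4) = -23 < 0, so the root lies in [-4, -2]
g(-3) = 6 > 0, so the root lies in [-4, -3]
g(-3.5) = -4.75 < 0, so the root lies in [-3.5, -3]
g(-3.25) = 1.4688 > 0, so the root lies in [-3.5, -3.25]

-3.25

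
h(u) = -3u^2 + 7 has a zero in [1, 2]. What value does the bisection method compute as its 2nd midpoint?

1.75

u = 1.5 gives h = 0.25, positive; keep [1.5, 2]
u = 1.75 gives h = -2.1875, negative; keep [1.5, 1.75]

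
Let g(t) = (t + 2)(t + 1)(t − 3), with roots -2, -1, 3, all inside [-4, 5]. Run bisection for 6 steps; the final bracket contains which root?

3

midpoint 0.5: g = -9.375 < 0 → [0.5, 5]
midpoint 2.75: g = -4.453125 < 0 → [2.75, 5]
midpoint 3.875: g = 25.060547 > 0 → [2.75, 3.875]
midpoint 3.3125: g = 7.1594 > 0 → [2.75, 3.3125]
midpoint 3.03125: g = 0.6338 > 0 → [2.75, 3.03125]
midpoint 2.890625: g = -2.0811 < 0 → [2.890625, 3.03125]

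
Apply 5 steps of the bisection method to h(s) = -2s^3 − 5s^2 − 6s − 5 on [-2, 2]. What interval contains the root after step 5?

m = 0, h(m) = -5 (−); new bracket [-2, 0]
m = -1, h(m) = -2 (−); new bracket [-2, -1]
m = -1.5, h(m) = -0.5 (−); new bracket [-2, -1.5]
m = -1.75, h(m) = 0.9062 (+); new bracket [-1.75, -1.5]
m = -1.625, h(m) = 0.1289 (+); new bracket [-1.625, -1.5]

[-1.625, -1.5]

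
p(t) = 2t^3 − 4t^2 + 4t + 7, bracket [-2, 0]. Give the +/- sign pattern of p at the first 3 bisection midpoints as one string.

-++

m = -1, p(m) = -3 (−); new bracket [-1, 0]
m = -0.5, p(m) = 3.75 (+); new bracket [-1, -0.5]
m = -0.75, p(m) = 0.90625 (+); new bracket [-1, -0.75]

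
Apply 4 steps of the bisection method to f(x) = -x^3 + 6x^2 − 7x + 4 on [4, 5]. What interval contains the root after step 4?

[4.6875, 4.75]

x = 4.5 gives f = 2.875, positive; keep [4.5, 5]
x = 4.75 gives f = -1.046875, negative; keep [4.5, 4.75]
x = 4.625 gives f = 1.037109, positive; keep [4.625, 4.75]
x = 4.6875 gives f = 0.0266, positive; keep [4.6875, 4.75]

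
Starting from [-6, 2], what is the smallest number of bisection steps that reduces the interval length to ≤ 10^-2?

Width after n steps is 8/2^n. Need 2^n ≥ 8/10^-2 = 800.
2^9 = 512 < 800 ≤ 2^10 = 1024, so n = 10.

10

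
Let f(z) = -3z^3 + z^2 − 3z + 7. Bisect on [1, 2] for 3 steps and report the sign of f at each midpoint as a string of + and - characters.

--+

m = 1.5, f(m) = -5.375 (−); new bracket [1, 1.5]
m = 1.25, f(m) = -1.046875 (−); new bracket [1, 1.25]
m = 1.125, f(m) = 0.619141 (+); new bracket [1.125, 1.25]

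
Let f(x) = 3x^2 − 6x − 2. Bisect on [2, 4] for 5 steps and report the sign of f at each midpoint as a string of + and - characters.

m = 3, f(m) = 7 (+); new bracket [2, 3]
m = 2.5, f(m) = 1.75 (+); new bracket [2, 2.5]
m = 2.25, f(m) = -0.3125 (−); new bracket [2.25, 2.5]
m = 2.375, f(m) = 0.6719 (+); new bracket [2.25, 2.375]
m = 2.3125, f(m) = 0.168 (+); new bracket [2.25, 2.3125]

++-++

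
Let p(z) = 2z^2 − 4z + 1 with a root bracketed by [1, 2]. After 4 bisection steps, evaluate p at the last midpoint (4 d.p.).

-0.0547

m = 1.5, p(m) = -0.5 (−); new bracket [1.5, 2]
m = 1.75, p(m) = 0.125 (+); new bracket [1.5, 1.75]
m = 1.625, p(m) = -0.21875 (−); new bracket [1.625, 1.75]
m = 1.6875, p(m) = -0.0547 (−); new bracket [1.6875, 1.75]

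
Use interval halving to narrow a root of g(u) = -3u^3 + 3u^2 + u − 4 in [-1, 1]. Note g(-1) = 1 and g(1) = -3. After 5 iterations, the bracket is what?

g(0) = -4 < 0, so the root lies in [-1, 0]
g(-0.5) = -3.375 < 0, so the root lies in [-1, -0.5]
g(-0.75) = -1.796875 < 0, so the root lies in [-1, -0.75]
g(-0.875) = -0.5684 < 0, so the root lies in [-1, -0.875]
g(-0.9375) = 0.1711 > 0, so the root lies in [-0.9375, -0.875]

[-0.9375, -0.875]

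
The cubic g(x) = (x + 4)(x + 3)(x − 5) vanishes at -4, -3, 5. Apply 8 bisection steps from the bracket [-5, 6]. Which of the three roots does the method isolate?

5

m = 0.5, g(m) = -70.875 (−); new bracket [0.5, 6]
m = 3.25, g(m) = -79.296875 (−); new bracket [3.25, 6]
m = 4.625, g(m) = -24.662109 (−); new bracket [4.625, 6]
m = 5.3125, g(m) = 24.1907 (+); new bracket [4.625, 5.3125]
m = 4.96875, g(m) = -2.2334 (−); new bracket [4.96875, 5.3125]
m = 5.140625, g(m) = 10.464 (+); new bracket [4.96875, 5.140625]
m = 5.0546875, g(m) = 3.9885 (+); new bracket [4.96875, 5.0546875]
m = 5.01171875, g(m) = 0.8461 (+); new bracket [4.96875, 5.01171875]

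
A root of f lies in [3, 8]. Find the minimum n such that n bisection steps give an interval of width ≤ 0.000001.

23

Width after n steps is 5/2^n. Need 2^n ≥ 5/0.000001 = 5000000.
2^22 = 4194304 < 5000000 ≤ 2^23 = 8388608, so n = 23.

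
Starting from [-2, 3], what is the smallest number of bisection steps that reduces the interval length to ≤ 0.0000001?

Width after n steps is 5/2^n. Need 2^n ≥ 5/0.0000001 = 50000000.
2^25 = 33554432 < 50000000 ≤ 2^26 = 67108864, so n = 26.

26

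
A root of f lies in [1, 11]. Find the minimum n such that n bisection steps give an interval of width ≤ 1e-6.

24

Width after n steps is 10/2^n. Need 2^n ≥ 10/1e-6 = 10000000.
2^23 = 8388608 < 10000000 ≤ 2^24 = 16777216, so n = 24.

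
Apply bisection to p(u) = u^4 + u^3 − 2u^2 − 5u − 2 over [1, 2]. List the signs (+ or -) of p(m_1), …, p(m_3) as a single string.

m = 1.5, p(m) = -5.5625 (−); new bracket [1.5, 2]
m = 1.75, p(m) = -2.136719 (−); new bracket [1.75, 2]
m = 1.875, p(m) = 0.545166 (+); new bracket [1.75, 1.875]

--+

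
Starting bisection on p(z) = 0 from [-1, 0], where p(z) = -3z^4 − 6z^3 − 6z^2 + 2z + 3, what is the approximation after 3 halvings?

p(-0.5) = 1.0625 > 0, so the root lies in [-1, -0.5]
p(-0.75) = -0.292969 < 0, so the root lies in [-0.75, -0.5]
p(-0.625) = 0.41333 > 0, so the root lies in [-0.75, -0.625]

-0.625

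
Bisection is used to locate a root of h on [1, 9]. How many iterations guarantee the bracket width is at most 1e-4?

Width after n steps is 8/2^n. Need 2^n ≥ 8/1e-4 = 80000.
2^16 = 65536 < 80000 ≤ 2^17 = 131072, so n = 17.

17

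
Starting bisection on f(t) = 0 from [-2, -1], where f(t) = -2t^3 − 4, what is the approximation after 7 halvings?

-1.2578125

t = -1.5 gives f = 2.75, positive; keep [-1.5, -1]
t = -1.25 gives f = -0.09375, negative; keep [-1.5, -1.25]
t = -1.375 gives f = 1.199219, positive; keep [-1.375, -1.25]
t = -1.3125 gives f = 0.522, positive; keep [-1.3125, -1.25]
t = -1.28125 gives f = 0.2066, positive; keep [-1.28125, -1.25]
t = -1.265625 gives f = 0.0546, positive; keep [-1.265625, -1.25]
t = -1.2578125 gives f = -0.02, negative; keep [-1.265625, -1.2578125]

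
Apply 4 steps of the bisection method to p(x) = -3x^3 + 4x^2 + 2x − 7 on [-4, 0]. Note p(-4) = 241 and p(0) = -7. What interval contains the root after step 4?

midpoint -2: p = 29 > 0 → [-2, 0]
midpoint -1: p = -2 < 0 → [-2, -1]
midpoint -1.5: p = 9.125 > 0 → [-1.5, -1]
midpoint -1.25: p = 2.6094 > 0 → [-1.25, -1]

[-1.25, -1]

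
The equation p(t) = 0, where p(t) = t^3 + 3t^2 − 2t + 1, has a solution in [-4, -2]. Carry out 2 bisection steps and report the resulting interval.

[-4, -3.5]

midpoint -3: p = 7 > 0 → [-4, -3]
midpoint -3.5: p = 1.875 > 0 → [-4, -3.5]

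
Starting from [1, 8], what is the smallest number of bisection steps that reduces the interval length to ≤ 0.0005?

14

Width after n steps is 7/2^n. Need 2^n ≥ 7/0.0005 = 14000.
2^13 = 8192 < 14000 ≤ 2^14 = 16384, so n = 14.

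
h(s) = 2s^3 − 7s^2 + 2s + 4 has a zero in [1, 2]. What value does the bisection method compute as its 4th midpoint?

1.1875

s = 1.5 gives h = -2, negative; keep [1, 1.5]
s = 1.25 gives h = -0.53125, negative; keep [1, 1.25]
s = 1.125 gives h = 0.238281, positive; keep [1.125, 1.25]
s = 1.1875 gives h = -0.147, negative; keep [1.125, 1.1875]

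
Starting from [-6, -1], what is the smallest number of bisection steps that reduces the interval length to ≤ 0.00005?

Width after n steps is 5/2^n. Need 2^n ≥ 5/0.00005 = 100000.
2^16 = 65536 < 100000 ≤ 2^17 = 131072, so n = 17.

17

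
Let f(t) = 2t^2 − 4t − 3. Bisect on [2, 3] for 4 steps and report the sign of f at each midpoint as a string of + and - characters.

m = 2.5, f(m) = -0.5 (−); new bracket [2.5, 3]
m = 2.75, f(m) = 1.125 (+); new bracket [2.5, 2.75]
m = 2.625, f(m) = 0.28125 (+); new bracket [2.5, 2.625]
m = 2.5625, f(m) = -0.1172 (−); new bracket [2.5625, 2.625]

-++-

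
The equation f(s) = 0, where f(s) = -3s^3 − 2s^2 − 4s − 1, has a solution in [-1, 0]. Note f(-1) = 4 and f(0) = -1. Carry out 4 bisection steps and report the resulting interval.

[-0.3125, -0.25]

m = -0.5, f(m) = 0.875 (+); new bracket [-0.5, 0]
m = -0.25, f(m) = -0.078125 (−); new bracket [-0.5, -0.25]
m = -0.375, f(m) = 0.376953 (+); new bracket [-0.375, -0.25]
m = -0.3125, f(m) = 0.1462 (+); new bracket [-0.3125, -0.25]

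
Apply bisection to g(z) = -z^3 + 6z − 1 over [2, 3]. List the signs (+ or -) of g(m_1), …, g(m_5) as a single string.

-+-++

g(2.5) = -1.625 < 0, so the root lies in [2, 2.5]
g(2.25) = 1.109375 > 0, so the root lies in [2.25, 2.5]
g(2.375) = -0.146484 < 0, so the root lies in [2.25, 2.375]
g(2.3125) = 0.5085 > 0, so the root lies in [2.3125, 2.375]
g(2.34375) = 0.1879 > 0, so the root lies in [2.34375, 2.375]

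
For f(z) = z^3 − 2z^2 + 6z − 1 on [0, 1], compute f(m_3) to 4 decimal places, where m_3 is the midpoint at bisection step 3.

-0.2793

z = 0.5 gives f = 1.625, positive; keep [0, 0.5]
z = 0.25 gives f = 0.390625, positive; keep [0, 0.25]
z = 0.125 gives f = -0.279297, negative; keep [0.125, 0.25]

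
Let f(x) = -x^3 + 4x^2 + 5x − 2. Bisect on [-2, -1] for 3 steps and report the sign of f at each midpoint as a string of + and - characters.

midpoint -1.5: f = 2.875 > 0 → [-1.5, -1]
midpoint -1.25: f = -0.046875 < 0 → [-1.5, -1.25]
midpoint -1.375: f = 1.287109 > 0 → [-1.375, -1.25]

+-+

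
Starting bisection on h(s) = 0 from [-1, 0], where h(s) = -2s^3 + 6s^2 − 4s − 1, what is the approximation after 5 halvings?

-0.21875

midpoint -0.5: h = 2.75 > 0 → [-0.5, 0]
midpoint -0.25: h = 0.40625 > 0 → [-0.25, 0]
midpoint -0.125: h = -0.402344 < 0 → [-0.25, -0.125]
midpoint -0.1875: h = -0.0259 < 0 → [-0.25, -0.1875]
midpoint -0.21875: h = 0.183 > 0 → [-0.21875, -0.1875]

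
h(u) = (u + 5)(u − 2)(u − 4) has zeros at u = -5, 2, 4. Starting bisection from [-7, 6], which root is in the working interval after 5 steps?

-5

midpoint -0.5: h = 50.625 > 0 → [-7, -0.5]
midpoint -3.75: h = 55.703125 > 0 → [-7, -3.75]
midpoint -5.375: h = -25.927734 < 0 → [-5.375, -3.75]
midpoint -4.5625: h = 24.5837 > 0 → [-5.375, -4.5625]
midpoint -4.96875: h = 1.9532 > 0 → [-5.375, -4.96875]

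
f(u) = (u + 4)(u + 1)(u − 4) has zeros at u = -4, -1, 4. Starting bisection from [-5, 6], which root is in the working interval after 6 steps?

u = 0.5 gives f = -23.625, negative; keep [0.5, 6]
u = 3.25 gives f = -23.109375, negative; keep [3.25, 6]
u = 4.625 gives f = 30.322266, positive; keep [3.25, 4.625]
u = 3.9375 gives f = -2.4495, negative; keep [3.9375, 4.625]
u = 4.28125 gives f = 12.3006, positive; keep [3.9375, 4.28125]
u = 4.109375 gives f = 4.5318, positive; keep [3.9375, 4.109375]

4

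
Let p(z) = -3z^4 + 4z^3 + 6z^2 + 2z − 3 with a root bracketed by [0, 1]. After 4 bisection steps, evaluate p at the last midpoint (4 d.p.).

m = 0.5, p(m) = -0.1875 (−); new bracket [0.5, 1]
m = 0.75, p(m) = 2.613281 (+); new bracket [0.5, 0.75]
m = 0.625, p(m) = 1.112549 (+); new bracket [0.5, 0.625]
m = 0.5625, p(m) = 0.435 (+); new bracket [0.5, 0.5625]

0.4350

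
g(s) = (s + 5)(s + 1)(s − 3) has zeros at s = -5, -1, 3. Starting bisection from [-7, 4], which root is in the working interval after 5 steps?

g(-1.5) = 7.875 > 0, so the root lies in [-7, -1.5]
g(-4.25) = 17.671875 > 0, so the root lies in [-7, -4.25]
g(-5.625) = -24.931641 < 0, so the root lies in [-5.625, -4.25]
g(-4.9375) = 1.9534 > 0, so the root lies in [-5.625, -4.9375]
g(-5.28125) = -9.9715 < 0, so the root lies in [-5.28125, -4.9375]

-5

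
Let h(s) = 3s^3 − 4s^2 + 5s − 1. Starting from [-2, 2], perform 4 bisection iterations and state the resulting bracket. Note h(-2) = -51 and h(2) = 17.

[0, 0.25]

h(0) = -1 < 0, so the root lies in [0, 2]
h(1) = 3 > 0, so the root lies in [0, 1]
h(0.5) = 0.875 > 0, so the root lies in [0, 0.5]
h(0.25) = 0.0469 > 0, so the root lies in [0, 0.25]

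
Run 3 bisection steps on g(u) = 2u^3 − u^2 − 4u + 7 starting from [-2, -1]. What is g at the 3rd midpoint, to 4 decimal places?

m = -1.5, g(m) = 4 (+); new bracket [-2, -1.5]
m = -1.75, g(m) = 0.21875 (+); new bracket [-2, -1.75]
m = -1.875, g(m) = -2.199219 (−); new bracket [-1.875, -1.75]

-2.1992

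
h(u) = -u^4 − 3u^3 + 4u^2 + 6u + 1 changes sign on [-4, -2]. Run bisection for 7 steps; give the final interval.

u = -3 gives h = 19, positive; keep [-4, -3]
u = -3.5 gives h = 7.5625, positive; keep [-4, -3.5]
u = -3.75 gives h = -4.800781, negative; keep [-3.75, -3.5]
u = -3.625 gives h = 2.0408, positive; keep [-3.75, -3.625]
u = -3.6875 gives h = -1.2066, negative; keep [-3.6875, -3.625]
u = -3.65625 gives h = 0.4594, positive; keep [-3.6875, -3.65625]
u = -3.671875 gives h = -0.3629, negative; keep [-3.671875, -3.65625]

[-3.671875, -3.65625]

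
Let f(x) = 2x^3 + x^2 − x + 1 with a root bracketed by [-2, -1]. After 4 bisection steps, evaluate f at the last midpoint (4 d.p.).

0.2485

x = -1.5 gives f = -2, negative; keep [-1.5, -1]
x = -1.25 gives f = -0.09375, negative; keep [-1.25, -1]
x = -1.125 gives f = 0.542969, positive; keep [-1.25, -1.125]
x = -1.1875 gives f = 0.2485, positive; keep [-1.25, -1.1875]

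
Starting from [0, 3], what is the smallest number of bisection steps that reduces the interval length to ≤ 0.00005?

Width after n steps is 3/2^n. Need 2^n ≥ 3/0.00005 = 60000.
2^15 = 32768 < 60000 ≤ 2^16 = 65536, so n = 16.

16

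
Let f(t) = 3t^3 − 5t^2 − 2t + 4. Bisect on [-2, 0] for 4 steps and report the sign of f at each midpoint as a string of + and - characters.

-++-

f(-1) = -2 < 0, so the root lies in [-1, 0]
f(-0.5) = 3.375 > 0, so the root lies in [-1, -0.5]
f(-0.75) = 1.421875 > 0, so the root lies in [-1, -0.75]
f(-0.875) = -0.0879 < 0, so the root lies in [-0.875, -0.75]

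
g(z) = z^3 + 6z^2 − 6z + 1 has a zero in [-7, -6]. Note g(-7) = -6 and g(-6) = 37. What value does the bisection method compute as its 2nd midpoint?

m = -6.5, g(m) = 18.875 (+); new bracket [-7, -6.5]
m = -6.75, g(m) = 7.328125 (+); new bracket [-7, -6.75]

-6.75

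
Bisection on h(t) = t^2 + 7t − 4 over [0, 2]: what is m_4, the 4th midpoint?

0.625

midpoint 1: h = 4 > 0 → [0, 1]
midpoint 0.5: h = -0.25 < 0 → [0.5, 1]
midpoint 0.75: h = 1.8125 > 0 → [0.5, 0.75]
midpoint 0.625: h = 0.7656 > 0 → [0.5, 0.625]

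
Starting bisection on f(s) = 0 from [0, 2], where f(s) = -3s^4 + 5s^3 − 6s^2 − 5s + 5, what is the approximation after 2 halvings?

s = 1 gives f = -4, negative; keep [0, 1]
s = 0.5 gives f = 1.4375, positive; keep [0.5, 1]

0.5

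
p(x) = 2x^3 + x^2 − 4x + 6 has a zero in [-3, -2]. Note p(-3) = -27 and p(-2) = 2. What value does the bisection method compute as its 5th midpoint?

m = -2.5, p(m) = -9 (−); new bracket [-2.5, -2]
m = -2.25, p(m) = -2.71875 (−); new bracket [-2.25, -2]
m = -2.125, p(m) = -0.175781 (−); new bracket [-2.125, -2]
m = -2.0625, p(m) = 0.9565 (+); new bracket [-2.125, -2.0625]
m = -2.09375, p(m) = 0.4017 (+); new bracket [-2.125, -2.09375]

-2.09375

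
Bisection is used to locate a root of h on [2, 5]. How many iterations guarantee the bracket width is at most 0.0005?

Width after n steps is 3/2^n. Need 2^n ≥ 3/0.0005 = 6000.
2^12 = 4096 < 6000 ≤ 2^13 = 8192, so n = 13.

13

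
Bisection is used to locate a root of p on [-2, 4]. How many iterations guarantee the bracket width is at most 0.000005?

21

Width after n steps is 6/2^n. Need 2^n ≥ 6/0.000005 = 1200000.
2^20 = 1048576 < 1200000 ≤ 2^21 = 2097152, so n = 21.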